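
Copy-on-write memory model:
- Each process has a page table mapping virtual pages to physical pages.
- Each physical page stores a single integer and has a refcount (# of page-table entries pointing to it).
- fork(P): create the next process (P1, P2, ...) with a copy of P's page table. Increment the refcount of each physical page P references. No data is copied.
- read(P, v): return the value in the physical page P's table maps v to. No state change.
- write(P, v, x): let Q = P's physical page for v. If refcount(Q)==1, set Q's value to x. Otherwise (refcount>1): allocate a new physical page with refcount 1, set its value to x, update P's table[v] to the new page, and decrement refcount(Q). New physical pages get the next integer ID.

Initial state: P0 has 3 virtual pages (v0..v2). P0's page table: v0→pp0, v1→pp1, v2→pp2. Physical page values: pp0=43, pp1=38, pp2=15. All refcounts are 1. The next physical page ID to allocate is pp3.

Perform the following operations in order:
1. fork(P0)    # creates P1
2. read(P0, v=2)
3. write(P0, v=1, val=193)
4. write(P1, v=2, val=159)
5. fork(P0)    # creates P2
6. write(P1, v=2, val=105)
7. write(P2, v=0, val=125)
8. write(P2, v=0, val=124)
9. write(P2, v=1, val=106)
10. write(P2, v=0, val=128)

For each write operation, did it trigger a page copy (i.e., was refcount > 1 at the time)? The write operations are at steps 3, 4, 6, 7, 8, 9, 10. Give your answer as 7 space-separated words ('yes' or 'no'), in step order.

Op 1: fork(P0) -> P1. 3 ppages; refcounts: pp0:2 pp1:2 pp2:2
Op 2: read(P0, v2) -> 15. No state change.
Op 3: write(P0, v1, 193). refcount(pp1)=2>1 -> COPY to pp3. 4 ppages; refcounts: pp0:2 pp1:1 pp2:2 pp3:1
Op 4: write(P1, v2, 159). refcount(pp2)=2>1 -> COPY to pp4. 5 ppages; refcounts: pp0:2 pp1:1 pp2:1 pp3:1 pp4:1
Op 5: fork(P0) -> P2. 5 ppages; refcounts: pp0:3 pp1:1 pp2:2 pp3:2 pp4:1
Op 6: write(P1, v2, 105). refcount(pp4)=1 -> write in place. 5 ppages; refcounts: pp0:3 pp1:1 pp2:2 pp3:2 pp4:1
Op 7: write(P2, v0, 125). refcount(pp0)=3>1 -> COPY to pp5. 6 ppages; refcounts: pp0:2 pp1:1 pp2:2 pp3:2 pp4:1 pp5:1
Op 8: write(P2, v0, 124). refcount(pp5)=1 -> write in place. 6 ppages; refcounts: pp0:2 pp1:1 pp2:2 pp3:2 pp4:1 pp5:1
Op 9: write(P2, v1, 106). refcount(pp3)=2>1 -> COPY to pp6. 7 ppages; refcounts: pp0:2 pp1:1 pp2:2 pp3:1 pp4:1 pp5:1 pp6:1
Op 10: write(P2, v0, 128). refcount(pp5)=1 -> write in place. 7 ppages; refcounts: pp0:2 pp1:1 pp2:2 pp3:1 pp4:1 pp5:1 pp6:1

yes yes no yes no yes no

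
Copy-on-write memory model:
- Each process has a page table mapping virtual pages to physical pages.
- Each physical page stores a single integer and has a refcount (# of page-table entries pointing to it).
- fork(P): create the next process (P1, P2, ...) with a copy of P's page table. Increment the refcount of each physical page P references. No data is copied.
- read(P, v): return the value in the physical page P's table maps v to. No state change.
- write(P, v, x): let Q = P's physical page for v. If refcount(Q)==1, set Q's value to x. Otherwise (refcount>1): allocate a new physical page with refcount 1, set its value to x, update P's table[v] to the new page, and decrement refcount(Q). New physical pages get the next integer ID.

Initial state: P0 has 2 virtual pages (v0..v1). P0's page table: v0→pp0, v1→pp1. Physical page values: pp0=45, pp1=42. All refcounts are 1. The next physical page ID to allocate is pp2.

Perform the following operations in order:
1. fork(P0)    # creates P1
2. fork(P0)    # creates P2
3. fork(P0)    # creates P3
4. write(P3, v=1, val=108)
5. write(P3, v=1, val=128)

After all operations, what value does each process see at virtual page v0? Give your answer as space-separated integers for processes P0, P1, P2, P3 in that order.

Op 1: fork(P0) -> P1. 2 ppages; refcounts: pp0:2 pp1:2
Op 2: fork(P0) -> P2. 2 ppages; refcounts: pp0:3 pp1:3
Op 3: fork(P0) -> P3. 2 ppages; refcounts: pp0:4 pp1:4
Op 4: write(P3, v1, 108). refcount(pp1)=4>1 -> COPY to pp2. 3 ppages; refcounts: pp0:4 pp1:3 pp2:1
Op 5: write(P3, v1, 128). refcount(pp2)=1 -> write in place. 3 ppages; refcounts: pp0:4 pp1:3 pp2:1
P0: v0 -> pp0 = 45
P1: v0 -> pp0 = 45
P2: v0 -> pp0 = 45
P3: v0 -> pp0 = 45

Answer: 45 45 45 45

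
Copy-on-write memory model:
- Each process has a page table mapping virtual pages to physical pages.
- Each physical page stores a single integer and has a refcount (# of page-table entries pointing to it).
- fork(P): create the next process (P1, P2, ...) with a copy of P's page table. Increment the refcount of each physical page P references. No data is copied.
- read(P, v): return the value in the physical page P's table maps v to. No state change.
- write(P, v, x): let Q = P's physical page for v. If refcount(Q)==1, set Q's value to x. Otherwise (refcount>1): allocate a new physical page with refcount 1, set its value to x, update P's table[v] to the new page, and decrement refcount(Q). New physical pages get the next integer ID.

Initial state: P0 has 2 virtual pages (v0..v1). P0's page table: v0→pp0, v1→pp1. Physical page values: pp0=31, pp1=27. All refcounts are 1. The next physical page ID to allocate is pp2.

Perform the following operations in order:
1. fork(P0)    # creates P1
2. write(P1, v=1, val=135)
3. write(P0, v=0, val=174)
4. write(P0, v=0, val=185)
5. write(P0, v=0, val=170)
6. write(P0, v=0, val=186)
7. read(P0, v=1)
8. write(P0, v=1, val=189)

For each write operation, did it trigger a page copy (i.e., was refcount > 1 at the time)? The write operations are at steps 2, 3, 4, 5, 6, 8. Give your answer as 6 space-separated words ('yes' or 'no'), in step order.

Op 1: fork(P0) -> P1. 2 ppages; refcounts: pp0:2 pp1:2
Op 2: write(P1, v1, 135). refcount(pp1)=2>1 -> COPY to pp2. 3 ppages; refcounts: pp0:2 pp1:1 pp2:1
Op 3: write(P0, v0, 174). refcount(pp0)=2>1 -> COPY to pp3. 4 ppages; refcounts: pp0:1 pp1:1 pp2:1 pp3:1
Op 4: write(P0, v0, 185). refcount(pp3)=1 -> write in place. 4 ppages; refcounts: pp0:1 pp1:1 pp2:1 pp3:1
Op 5: write(P0, v0, 170). refcount(pp3)=1 -> write in place. 4 ppages; refcounts: pp0:1 pp1:1 pp2:1 pp3:1
Op 6: write(P0, v0, 186). refcount(pp3)=1 -> write in place. 4 ppages; refcounts: pp0:1 pp1:1 pp2:1 pp3:1
Op 7: read(P0, v1) -> 27. No state change.
Op 8: write(P0, v1, 189). refcount(pp1)=1 -> write in place. 4 ppages; refcounts: pp0:1 pp1:1 pp2:1 pp3:1

yes yes no no no no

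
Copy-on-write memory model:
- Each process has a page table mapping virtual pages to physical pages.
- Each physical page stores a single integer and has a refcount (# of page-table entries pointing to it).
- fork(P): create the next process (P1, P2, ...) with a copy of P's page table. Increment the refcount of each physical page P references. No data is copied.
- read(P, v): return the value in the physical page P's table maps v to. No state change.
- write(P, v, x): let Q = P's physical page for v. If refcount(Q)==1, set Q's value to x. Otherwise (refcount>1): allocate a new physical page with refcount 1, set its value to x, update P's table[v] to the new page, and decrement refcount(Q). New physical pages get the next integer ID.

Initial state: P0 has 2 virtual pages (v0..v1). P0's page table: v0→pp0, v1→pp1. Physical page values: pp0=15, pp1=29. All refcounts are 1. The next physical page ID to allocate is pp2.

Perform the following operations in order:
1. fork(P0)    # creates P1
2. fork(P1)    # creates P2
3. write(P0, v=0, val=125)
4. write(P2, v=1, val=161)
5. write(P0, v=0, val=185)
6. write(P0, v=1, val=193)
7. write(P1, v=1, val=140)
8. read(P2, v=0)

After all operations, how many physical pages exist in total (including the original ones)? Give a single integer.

Op 1: fork(P0) -> P1. 2 ppages; refcounts: pp0:2 pp1:2
Op 2: fork(P1) -> P2. 2 ppages; refcounts: pp0:3 pp1:3
Op 3: write(P0, v0, 125). refcount(pp0)=3>1 -> COPY to pp2. 3 ppages; refcounts: pp0:2 pp1:3 pp2:1
Op 4: write(P2, v1, 161). refcount(pp1)=3>1 -> COPY to pp3. 4 ppages; refcounts: pp0:2 pp1:2 pp2:1 pp3:1
Op 5: write(P0, v0, 185). refcount(pp2)=1 -> write in place. 4 ppages; refcounts: pp0:2 pp1:2 pp2:1 pp3:1
Op 6: write(P0, v1, 193). refcount(pp1)=2>1 -> COPY to pp4. 5 ppages; refcounts: pp0:2 pp1:1 pp2:1 pp3:1 pp4:1
Op 7: write(P1, v1, 140). refcount(pp1)=1 -> write in place. 5 ppages; refcounts: pp0:2 pp1:1 pp2:1 pp3:1 pp4:1
Op 8: read(P2, v0) -> 15. No state change.

Answer: 5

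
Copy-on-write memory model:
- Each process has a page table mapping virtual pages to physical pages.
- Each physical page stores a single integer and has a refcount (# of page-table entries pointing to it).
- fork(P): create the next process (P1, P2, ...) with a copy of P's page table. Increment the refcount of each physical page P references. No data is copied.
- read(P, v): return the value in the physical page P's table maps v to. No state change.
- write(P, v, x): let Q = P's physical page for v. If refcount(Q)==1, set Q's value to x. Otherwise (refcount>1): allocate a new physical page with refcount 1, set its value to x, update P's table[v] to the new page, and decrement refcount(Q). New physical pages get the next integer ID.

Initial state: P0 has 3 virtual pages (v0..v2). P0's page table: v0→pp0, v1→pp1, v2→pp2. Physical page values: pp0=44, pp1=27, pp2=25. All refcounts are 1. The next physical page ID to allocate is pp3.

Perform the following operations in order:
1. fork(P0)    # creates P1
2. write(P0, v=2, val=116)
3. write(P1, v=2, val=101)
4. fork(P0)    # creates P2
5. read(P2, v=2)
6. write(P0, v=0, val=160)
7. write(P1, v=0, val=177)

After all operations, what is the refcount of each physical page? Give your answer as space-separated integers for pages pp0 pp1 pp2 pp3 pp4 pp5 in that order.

Answer: 1 3 1 2 1 1

Derivation:
Op 1: fork(P0) -> P1. 3 ppages; refcounts: pp0:2 pp1:2 pp2:2
Op 2: write(P0, v2, 116). refcount(pp2)=2>1 -> COPY to pp3. 4 ppages; refcounts: pp0:2 pp1:2 pp2:1 pp3:1
Op 3: write(P1, v2, 101). refcount(pp2)=1 -> write in place. 4 ppages; refcounts: pp0:2 pp1:2 pp2:1 pp3:1
Op 4: fork(P0) -> P2. 4 ppages; refcounts: pp0:3 pp1:3 pp2:1 pp3:2
Op 5: read(P2, v2) -> 116. No state change.
Op 6: write(P0, v0, 160). refcount(pp0)=3>1 -> COPY to pp4. 5 ppages; refcounts: pp0:2 pp1:3 pp2:1 pp3:2 pp4:1
Op 7: write(P1, v0, 177). refcount(pp0)=2>1 -> COPY to pp5. 6 ppages; refcounts: pp0:1 pp1:3 pp2:1 pp3:2 pp4:1 pp5:1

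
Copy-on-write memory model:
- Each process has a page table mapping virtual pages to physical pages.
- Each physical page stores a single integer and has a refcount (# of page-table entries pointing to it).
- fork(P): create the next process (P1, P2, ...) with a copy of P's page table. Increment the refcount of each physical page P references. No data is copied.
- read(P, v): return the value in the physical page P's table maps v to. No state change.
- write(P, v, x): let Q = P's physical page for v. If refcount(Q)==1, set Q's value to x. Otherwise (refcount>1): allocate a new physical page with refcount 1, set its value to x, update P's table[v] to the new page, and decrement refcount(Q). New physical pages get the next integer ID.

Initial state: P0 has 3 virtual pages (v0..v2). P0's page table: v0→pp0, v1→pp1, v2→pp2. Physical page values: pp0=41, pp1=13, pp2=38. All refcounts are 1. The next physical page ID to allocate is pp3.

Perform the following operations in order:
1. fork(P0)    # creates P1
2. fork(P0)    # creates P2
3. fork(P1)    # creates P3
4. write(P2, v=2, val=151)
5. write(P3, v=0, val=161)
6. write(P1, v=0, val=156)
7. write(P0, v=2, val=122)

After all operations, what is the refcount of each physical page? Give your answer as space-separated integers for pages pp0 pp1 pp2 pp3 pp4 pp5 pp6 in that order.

Op 1: fork(P0) -> P1. 3 ppages; refcounts: pp0:2 pp1:2 pp2:2
Op 2: fork(P0) -> P2. 3 ppages; refcounts: pp0:3 pp1:3 pp2:3
Op 3: fork(P1) -> P3. 3 ppages; refcounts: pp0:4 pp1:4 pp2:4
Op 4: write(P2, v2, 151). refcount(pp2)=4>1 -> COPY to pp3. 4 ppages; refcounts: pp0:4 pp1:4 pp2:3 pp3:1
Op 5: write(P3, v0, 161). refcount(pp0)=4>1 -> COPY to pp4. 5 ppages; refcounts: pp0:3 pp1:4 pp2:3 pp3:1 pp4:1
Op 6: write(P1, v0, 156). refcount(pp0)=3>1 -> COPY to pp5. 6 ppages; refcounts: pp0:2 pp1:4 pp2:3 pp3:1 pp4:1 pp5:1
Op 7: write(P0, v2, 122). refcount(pp2)=3>1 -> COPY to pp6. 7 ppages; refcounts: pp0:2 pp1:4 pp2:2 pp3:1 pp4:1 pp5:1 pp6:1

Answer: 2 4 2 1 1 1 1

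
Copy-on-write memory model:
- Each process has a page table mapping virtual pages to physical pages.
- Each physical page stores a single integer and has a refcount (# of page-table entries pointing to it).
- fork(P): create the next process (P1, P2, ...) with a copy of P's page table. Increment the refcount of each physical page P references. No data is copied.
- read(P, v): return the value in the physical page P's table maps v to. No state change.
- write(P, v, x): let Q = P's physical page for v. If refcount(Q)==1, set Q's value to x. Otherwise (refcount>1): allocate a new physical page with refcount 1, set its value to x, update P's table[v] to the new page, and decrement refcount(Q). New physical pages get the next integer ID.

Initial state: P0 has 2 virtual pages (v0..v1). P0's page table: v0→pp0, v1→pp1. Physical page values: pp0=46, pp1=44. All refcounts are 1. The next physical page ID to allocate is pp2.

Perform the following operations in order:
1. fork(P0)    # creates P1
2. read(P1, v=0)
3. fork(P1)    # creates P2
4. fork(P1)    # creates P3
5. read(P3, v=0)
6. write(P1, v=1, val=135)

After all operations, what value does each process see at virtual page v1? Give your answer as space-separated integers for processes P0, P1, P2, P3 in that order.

Op 1: fork(P0) -> P1. 2 ppages; refcounts: pp0:2 pp1:2
Op 2: read(P1, v0) -> 46. No state change.
Op 3: fork(P1) -> P2. 2 ppages; refcounts: pp0:3 pp1:3
Op 4: fork(P1) -> P3. 2 ppages; refcounts: pp0:4 pp1:4
Op 5: read(P3, v0) -> 46. No state change.
Op 6: write(P1, v1, 135). refcount(pp1)=4>1 -> COPY to pp2. 3 ppages; refcounts: pp0:4 pp1:3 pp2:1
P0: v1 -> pp1 = 44
P1: v1 -> pp2 = 135
P2: v1 -> pp1 = 44
P3: v1 -> pp1 = 44

Answer: 44 135 44 44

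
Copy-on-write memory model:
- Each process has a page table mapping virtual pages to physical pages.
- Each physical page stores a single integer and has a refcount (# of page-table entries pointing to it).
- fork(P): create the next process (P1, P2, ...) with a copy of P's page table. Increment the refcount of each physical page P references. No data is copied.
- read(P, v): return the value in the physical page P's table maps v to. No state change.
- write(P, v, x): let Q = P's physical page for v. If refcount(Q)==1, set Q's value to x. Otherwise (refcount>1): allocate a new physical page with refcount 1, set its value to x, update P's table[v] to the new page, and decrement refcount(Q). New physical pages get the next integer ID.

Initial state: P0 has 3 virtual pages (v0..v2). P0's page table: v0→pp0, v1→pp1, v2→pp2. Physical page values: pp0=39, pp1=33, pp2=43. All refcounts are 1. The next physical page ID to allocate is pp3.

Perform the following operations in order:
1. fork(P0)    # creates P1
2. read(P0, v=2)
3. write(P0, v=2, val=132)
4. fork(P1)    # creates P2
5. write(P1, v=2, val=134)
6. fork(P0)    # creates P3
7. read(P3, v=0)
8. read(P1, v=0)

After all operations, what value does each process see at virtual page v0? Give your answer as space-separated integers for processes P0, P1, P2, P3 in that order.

Answer: 39 39 39 39

Derivation:
Op 1: fork(P0) -> P1. 3 ppages; refcounts: pp0:2 pp1:2 pp2:2
Op 2: read(P0, v2) -> 43. No state change.
Op 3: write(P0, v2, 132). refcount(pp2)=2>1 -> COPY to pp3. 4 ppages; refcounts: pp0:2 pp1:2 pp2:1 pp3:1
Op 4: fork(P1) -> P2. 4 ppages; refcounts: pp0:3 pp1:3 pp2:2 pp3:1
Op 5: write(P1, v2, 134). refcount(pp2)=2>1 -> COPY to pp4. 5 ppages; refcounts: pp0:3 pp1:3 pp2:1 pp3:1 pp4:1
Op 6: fork(P0) -> P3. 5 ppages; refcounts: pp0:4 pp1:4 pp2:1 pp3:2 pp4:1
Op 7: read(P3, v0) -> 39. No state change.
Op 8: read(P1, v0) -> 39. No state change.
P0: v0 -> pp0 = 39
P1: v0 -> pp0 = 39
P2: v0 -> pp0 = 39
P3: v0 -> pp0 = 39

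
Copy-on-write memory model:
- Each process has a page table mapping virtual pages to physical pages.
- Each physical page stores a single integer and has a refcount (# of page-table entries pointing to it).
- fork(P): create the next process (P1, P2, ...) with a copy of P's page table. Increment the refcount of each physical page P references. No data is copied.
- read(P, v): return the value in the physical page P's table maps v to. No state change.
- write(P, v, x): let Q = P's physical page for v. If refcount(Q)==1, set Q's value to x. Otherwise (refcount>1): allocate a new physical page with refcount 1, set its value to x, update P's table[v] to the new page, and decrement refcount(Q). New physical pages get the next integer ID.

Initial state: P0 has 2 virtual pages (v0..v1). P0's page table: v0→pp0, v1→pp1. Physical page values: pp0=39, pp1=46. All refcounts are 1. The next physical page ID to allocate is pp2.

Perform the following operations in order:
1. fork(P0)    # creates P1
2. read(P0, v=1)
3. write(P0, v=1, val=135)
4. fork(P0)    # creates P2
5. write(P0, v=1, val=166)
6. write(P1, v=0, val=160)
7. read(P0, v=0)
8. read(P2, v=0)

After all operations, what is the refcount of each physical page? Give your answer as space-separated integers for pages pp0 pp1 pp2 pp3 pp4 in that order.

Op 1: fork(P0) -> P1. 2 ppages; refcounts: pp0:2 pp1:2
Op 2: read(P0, v1) -> 46. No state change.
Op 3: write(P0, v1, 135). refcount(pp1)=2>1 -> COPY to pp2. 3 ppages; refcounts: pp0:2 pp1:1 pp2:1
Op 4: fork(P0) -> P2. 3 ppages; refcounts: pp0:3 pp1:1 pp2:2
Op 5: write(P0, v1, 166). refcount(pp2)=2>1 -> COPY to pp3. 4 ppages; refcounts: pp0:3 pp1:1 pp2:1 pp3:1
Op 6: write(P1, v0, 160). refcount(pp0)=3>1 -> COPY to pp4. 5 ppages; refcounts: pp0:2 pp1:1 pp2:1 pp3:1 pp4:1
Op 7: read(P0, v0) -> 39. No state change.
Op 8: read(P2, v0) -> 39. No state change.

Answer: 2 1 1 1 1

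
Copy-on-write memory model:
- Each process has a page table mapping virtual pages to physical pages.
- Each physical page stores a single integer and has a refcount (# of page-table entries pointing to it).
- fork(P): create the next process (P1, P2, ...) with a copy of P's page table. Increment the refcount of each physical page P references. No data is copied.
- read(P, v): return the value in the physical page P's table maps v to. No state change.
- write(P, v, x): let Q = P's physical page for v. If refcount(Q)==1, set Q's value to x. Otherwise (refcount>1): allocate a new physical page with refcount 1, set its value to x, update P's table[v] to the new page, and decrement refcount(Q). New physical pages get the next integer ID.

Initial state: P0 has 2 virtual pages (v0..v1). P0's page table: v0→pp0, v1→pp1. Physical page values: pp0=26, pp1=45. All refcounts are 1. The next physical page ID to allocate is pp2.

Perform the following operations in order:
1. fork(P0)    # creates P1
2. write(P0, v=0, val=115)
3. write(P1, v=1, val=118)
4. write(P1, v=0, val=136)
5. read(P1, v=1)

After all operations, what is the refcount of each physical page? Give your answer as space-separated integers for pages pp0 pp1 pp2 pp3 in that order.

Answer: 1 1 1 1

Derivation:
Op 1: fork(P0) -> P1. 2 ppages; refcounts: pp0:2 pp1:2
Op 2: write(P0, v0, 115). refcount(pp0)=2>1 -> COPY to pp2. 3 ppages; refcounts: pp0:1 pp1:2 pp2:1
Op 3: write(P1, v1, 118). refcount(pp1)=2>1 -> COPY to pp3. 4 ppages; refcounts: pp0:1 pp1:1 pp2:1 pp3:1
Op 4: write(P1, v0, 136). refcount(pp0)=1 -> write in place. 4 ppages; refcounts: pp0:1 pp1:1 pp2:1 pp3:1
Op 5: read(P1, v1) -> 118. No state change.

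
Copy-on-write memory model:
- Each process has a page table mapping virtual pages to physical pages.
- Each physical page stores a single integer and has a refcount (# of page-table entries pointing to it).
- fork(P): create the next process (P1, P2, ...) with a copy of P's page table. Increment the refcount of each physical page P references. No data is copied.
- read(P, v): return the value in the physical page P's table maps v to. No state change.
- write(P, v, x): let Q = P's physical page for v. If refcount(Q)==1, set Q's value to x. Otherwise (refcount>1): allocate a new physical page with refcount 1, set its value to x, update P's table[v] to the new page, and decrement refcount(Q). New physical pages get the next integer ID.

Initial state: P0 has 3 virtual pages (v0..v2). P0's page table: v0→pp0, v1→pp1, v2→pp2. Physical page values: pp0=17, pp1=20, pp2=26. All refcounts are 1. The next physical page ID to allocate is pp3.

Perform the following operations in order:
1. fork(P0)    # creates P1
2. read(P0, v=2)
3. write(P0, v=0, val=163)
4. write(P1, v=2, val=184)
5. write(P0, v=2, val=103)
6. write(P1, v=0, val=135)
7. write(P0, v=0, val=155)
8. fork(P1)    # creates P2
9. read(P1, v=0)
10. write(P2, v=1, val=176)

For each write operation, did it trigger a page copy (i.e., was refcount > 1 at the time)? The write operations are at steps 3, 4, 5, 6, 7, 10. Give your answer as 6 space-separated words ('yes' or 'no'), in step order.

Op 1: fork(P0) -> P1. 3 ppages; refcounts: pp0:2 pp1:2 pp2:2
Op 2: read(P0, v2) -> 26. No state change.
Op 3: write(P0, v0, 163). refcount(pp0)=2>1 -> COPY to pp3. 4 ppages; refcounts: pp0:1 pp1:2 pp2:2 pp3:1
Op 4: write(P1, v2, 184). refcount(pp2)=2>1 -> COPY to pp4. 5 ppages; refcounts: pp0:1 pp1:2 pp2:1 pp3:1 pp4:1
Op 5: write(P0, v2, 103). refcount(pp2)=1 -> write in place. 5 ppages; refcounts: pp0:1 pp1:2 pp2:1 pp3:1 pp4:1
Op 6: write(P1, v0, 135). refcount(pp0)=1 -> write in place. 5 ppages; refcounts: pp0:1 pp1:2 pp2:1 pp3:1 pp4:1
Op 7: write(P0, v0, 155). refcount(pp3)=1 -> write in place. 5 ppages; refcounts: pp0:1 pp1:2 pp2:1 pp3:1 pp4:1
Op 8: fork(P1) -> P2. 5 ppages; refcounts: pp0:2 pp1:3 pp2:1 pp3:1 pp4:2
Op 9: read(P1, v0) -> 135. No state change.
Op 10: write(P2, v1, 176). refcount(pp1)=3>1 -> COPY to pp5. 6 ppages; refcounts: pp0:2 pp1:2 pp2:1 pp3:1 pp4:2 pp5:1

yes yes no no no yes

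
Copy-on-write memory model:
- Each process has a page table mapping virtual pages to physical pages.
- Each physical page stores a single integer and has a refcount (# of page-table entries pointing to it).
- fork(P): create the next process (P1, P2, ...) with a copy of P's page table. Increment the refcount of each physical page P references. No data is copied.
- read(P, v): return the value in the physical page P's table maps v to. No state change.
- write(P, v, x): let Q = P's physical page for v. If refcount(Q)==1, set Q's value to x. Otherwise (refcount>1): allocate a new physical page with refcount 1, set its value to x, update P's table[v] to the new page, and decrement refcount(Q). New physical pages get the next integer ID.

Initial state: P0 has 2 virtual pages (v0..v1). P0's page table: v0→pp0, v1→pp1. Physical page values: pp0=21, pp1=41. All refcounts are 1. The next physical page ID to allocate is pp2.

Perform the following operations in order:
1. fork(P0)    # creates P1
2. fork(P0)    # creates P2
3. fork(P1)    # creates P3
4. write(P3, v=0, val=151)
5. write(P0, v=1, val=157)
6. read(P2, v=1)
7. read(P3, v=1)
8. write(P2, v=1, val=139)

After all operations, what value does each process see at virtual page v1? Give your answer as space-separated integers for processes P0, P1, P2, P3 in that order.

Op 1: fork(P0) -> P1. 2 ppages; refcounts: pp0:2 pp1:2
Op 2: fork(P0) -> P2. 2 ppages; refcounts: pp0:3 pp1:3
Op 3: fork(P1) -> P3. 2 ppages; refcounts: pp0:4 pp1:4
Op 4: write(P3, v0, 151). refcount(pp0)=4>1 -> COPY to pp2. 3 ppages; refcounts: pp0:3 pp1:4 pp2:1
Op 5: write(P0, v1, 157). refcount(pp1)=4>1 -> COPY to pp3. 4 ppages; refcounts: pp0:3 pp1:3 pp2:1 pp3:1
Op 6: read(P2, v1) -> 41. No state change.
Op 7: read(P3, v1) -> 41. No state change.
Op 8: write(P2, v1, 139). refcount(pp1)=3>1 -> COPY to pp4. 5 ppages; refcounts: pp0:3 pp1:2 pp2:1 pp3:1 pp4:1
P0: v1 -> pp3 = 157
P1: v1 -> pp1 = 41
P2: v1 -> pp4 = 139
P3: v1 -> pp1 = 41

Answer: 157 41 139 41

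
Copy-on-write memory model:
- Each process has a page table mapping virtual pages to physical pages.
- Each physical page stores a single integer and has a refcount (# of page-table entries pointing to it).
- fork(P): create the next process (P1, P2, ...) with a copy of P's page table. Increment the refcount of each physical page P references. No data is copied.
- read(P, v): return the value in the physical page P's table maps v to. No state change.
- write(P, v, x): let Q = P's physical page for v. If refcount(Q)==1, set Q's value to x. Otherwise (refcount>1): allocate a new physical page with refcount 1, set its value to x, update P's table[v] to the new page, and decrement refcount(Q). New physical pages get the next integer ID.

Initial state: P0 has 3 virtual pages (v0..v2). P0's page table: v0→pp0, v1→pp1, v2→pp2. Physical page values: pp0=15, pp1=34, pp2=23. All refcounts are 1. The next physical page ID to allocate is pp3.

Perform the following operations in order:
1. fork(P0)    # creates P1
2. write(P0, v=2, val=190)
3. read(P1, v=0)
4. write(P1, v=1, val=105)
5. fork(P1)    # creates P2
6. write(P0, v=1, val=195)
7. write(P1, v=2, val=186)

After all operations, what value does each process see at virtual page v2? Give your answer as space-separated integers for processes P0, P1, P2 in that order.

Answer: 190 186 23

Derivation:
Op 1: fork(P0) -> P1. 3 ppages; refcounts: pp0:2 pp1:2 pp2:2
Op 2: write(P0, v2, 190). refcount(pp2)=2>1 -> COPY to pp3. 4 ppages; refcounts: pp0:2 pp1:2 pp2:1 pp3:1
Op 3: read(P1, v0) -> 15. No state change.
Op 4: write(P1, v1, 105). refcount(pp1)=2>1 -> COPY to pp4. 5 ppages; refcounts: pp0:2 pp1:1 pp2:1 pp3:1 pp4:1
Op 5: fork(P1) -> P2. 5 ppages; refcounts: pp0:3 pp1:1 pp2:2 pp3:1 pp4:2
Op 6: write(P0, v1, 195). refcount(pp1)=1 -> write in place. 5 ppages; refcounts: pp0:3 pp1:1 pp2:2 pp3:1 pp4:2
Op 7: write(P1, v2, 186). refcount(pp2)=2>1 -> COPY to pp5. 6 ppages; refcounts: pp0:3 pp1:1 pp2:1 pp3:1 pp4:2 pp5:1
P0: v2 -> pp3 = 190
P1: v2 -> pp5 = 186
P2: v2 -> pp2 = 23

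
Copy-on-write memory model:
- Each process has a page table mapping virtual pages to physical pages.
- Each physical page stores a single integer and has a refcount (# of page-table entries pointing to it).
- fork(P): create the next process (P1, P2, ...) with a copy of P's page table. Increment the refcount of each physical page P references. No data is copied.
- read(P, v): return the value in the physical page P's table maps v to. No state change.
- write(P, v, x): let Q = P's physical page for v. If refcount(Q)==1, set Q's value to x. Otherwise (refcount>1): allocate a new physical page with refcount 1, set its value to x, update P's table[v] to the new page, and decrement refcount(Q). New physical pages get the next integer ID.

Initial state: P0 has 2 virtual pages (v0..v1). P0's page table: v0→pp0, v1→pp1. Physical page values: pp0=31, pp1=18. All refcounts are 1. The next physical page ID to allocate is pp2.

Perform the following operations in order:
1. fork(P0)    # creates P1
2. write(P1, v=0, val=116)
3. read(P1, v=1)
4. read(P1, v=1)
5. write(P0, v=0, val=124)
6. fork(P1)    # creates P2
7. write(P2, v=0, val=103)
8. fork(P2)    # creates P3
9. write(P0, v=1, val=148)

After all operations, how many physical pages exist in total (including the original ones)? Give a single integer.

Op 1: fork(P0) -> P1. 2 ppages; refcounts: pp0:2 pp1:2
Op 2: write(P1, v0, 116). refcount(pp0)=2>1 -> COPY to pp2. 3 ppages; refcounts: pp0:1 pp1:2 pp2:1
Op 3: read(P1, v1) -> 18. No state change.
Op 4: read(P1, v1) -> 18. No state change.
Op 5: write(P0, v0, 124). refcount(pp0)=1 -> write in place. 3 ppages; refcounts: pp0:1 pp1:2 pp2:1
Op 6: fork(P1) -> P2. 3 ppages; refcounts: pp0:1 pp1:3 pp2:2
Op 7: write(P2, v0, 103). refcount(pp2)=2>1 -> COPY to pp3. 4 ppages; refcounts: pp0:1 pp1:3 pp2:1 pp3:1
Op 8: fork(P2) -> P3. 4 ppages; refcounts: pp0:1 pp1:4 pp2:1 pp3:2
Op 9: write(P0, v1, 148). refcount(pp1)=4>1 -> COPY to pp4. 5 ppages; refcounts: pp0:1 pp1:3 pp2:1 pp3:2 pp4:1

Answer: 5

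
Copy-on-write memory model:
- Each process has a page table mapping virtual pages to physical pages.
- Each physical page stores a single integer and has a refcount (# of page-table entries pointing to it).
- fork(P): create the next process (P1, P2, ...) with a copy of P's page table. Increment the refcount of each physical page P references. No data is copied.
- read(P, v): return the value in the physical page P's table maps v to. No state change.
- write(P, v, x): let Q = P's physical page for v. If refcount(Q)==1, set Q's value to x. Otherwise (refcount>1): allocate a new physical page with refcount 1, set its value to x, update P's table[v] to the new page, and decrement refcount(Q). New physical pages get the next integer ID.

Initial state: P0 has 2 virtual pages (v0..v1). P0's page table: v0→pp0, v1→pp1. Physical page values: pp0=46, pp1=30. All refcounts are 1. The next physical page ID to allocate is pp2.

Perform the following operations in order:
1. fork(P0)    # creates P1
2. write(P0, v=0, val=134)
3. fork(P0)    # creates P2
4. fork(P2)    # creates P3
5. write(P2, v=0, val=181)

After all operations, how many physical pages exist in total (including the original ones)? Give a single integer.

Op 1: fork(P0) -> P1. 2 ppages; refcounts: pp0:2 pp1:2
Op 2: write(P0, v0, 134). refcount(pp0)=2>1 -> COPY to pp2. 3 ppages; refcounts: pp0:1 pp1:2 pp2:1
Op 3: fork(P0) -> P2. 3 ppages; refcounts: pp0:1 pp1:3 pp2:2
Op 4: fork(P2) -> P3. 3 ppages; refcounts: pp0:1 pp1:4 pp2:3
Op 5: write(P2, v0, 181). refcount(pp2)=3>1 -> COPY to pp3. 4 ppages; refcounts: pp0:1 pp1:4 pp2:2 pp3:1

Answer: 4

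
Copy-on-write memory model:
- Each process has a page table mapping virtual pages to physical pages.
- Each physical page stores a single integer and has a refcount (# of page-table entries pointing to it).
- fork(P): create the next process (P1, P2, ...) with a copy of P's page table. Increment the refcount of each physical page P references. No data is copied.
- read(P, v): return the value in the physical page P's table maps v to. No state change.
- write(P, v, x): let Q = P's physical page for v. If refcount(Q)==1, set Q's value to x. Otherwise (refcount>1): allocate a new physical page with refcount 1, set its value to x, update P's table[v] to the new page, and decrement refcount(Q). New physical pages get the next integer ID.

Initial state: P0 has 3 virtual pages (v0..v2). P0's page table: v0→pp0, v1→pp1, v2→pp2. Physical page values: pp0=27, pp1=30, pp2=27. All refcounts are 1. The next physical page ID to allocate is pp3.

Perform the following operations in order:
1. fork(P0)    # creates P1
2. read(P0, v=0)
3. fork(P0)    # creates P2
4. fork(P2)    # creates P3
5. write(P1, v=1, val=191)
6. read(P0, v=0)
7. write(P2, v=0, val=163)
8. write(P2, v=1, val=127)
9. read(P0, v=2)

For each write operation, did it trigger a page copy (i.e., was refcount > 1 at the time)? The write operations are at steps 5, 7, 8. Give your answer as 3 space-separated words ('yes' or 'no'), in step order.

Op 1: fork(P0) -> P1. 3 ppages; refcounts: pp0:2 pp1:2 pp2:2
Op 2: read(P0, v0) -> 27. No state change.
Op 3: fork(P0) -> P2. 3 ppages; refcounts: pp0:3 pp1:3 pp2:3
Op 4: fork(P2) -> P3. 3 ppages; refcounts: pp0:4 pp1:4 pp2:4
Op 5: write(P1, v1, 191). refcount(pp1)=4>1 -> COPY to pp3. 4 ppages; refcounts: pp0:4 pp1:3 pp2:4 pp3:1
Op 6: read(P0, v0) -> 27. No state change.
Op 7: write(P2, v0, 163). refcount(pp0)=4>1 -> COPY to pp4. 5 ppages; refcounts: pp0:3 pp1:3 pp2:4 pp3:1 pp4:1
Op 8: write(P2, v1, 127). refcount(pp1)=3>1 -> COPY to pp5. 6 ppages; refcounts: pp0:3 pp1:2 pp2:4 pp3:1 pp4:1 pp5:1
Op 9: read(P0, v2) -> 27. No state change.

yes yes yes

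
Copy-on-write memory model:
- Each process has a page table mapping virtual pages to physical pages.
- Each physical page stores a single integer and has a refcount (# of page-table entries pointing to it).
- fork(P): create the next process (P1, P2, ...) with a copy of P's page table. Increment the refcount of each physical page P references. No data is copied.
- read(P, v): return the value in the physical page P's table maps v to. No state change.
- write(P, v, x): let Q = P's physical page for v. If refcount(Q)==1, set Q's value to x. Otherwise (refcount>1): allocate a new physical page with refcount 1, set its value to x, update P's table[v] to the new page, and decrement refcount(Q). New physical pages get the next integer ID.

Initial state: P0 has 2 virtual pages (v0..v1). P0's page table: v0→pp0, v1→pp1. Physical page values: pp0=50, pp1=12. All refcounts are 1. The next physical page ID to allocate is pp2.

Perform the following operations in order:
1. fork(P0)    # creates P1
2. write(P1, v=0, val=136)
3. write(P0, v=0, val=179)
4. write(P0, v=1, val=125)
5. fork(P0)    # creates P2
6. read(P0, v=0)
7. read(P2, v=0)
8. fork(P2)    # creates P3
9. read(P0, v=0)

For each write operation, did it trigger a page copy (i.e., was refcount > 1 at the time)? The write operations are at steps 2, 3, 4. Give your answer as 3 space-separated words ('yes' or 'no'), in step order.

Op 1: fork(P0) -> P1. 2 ppages; refcounts: pp0:2 pp1:2
Op 2: write(P1, v0, 136). refcount(pp0)=2>1 -> COPY to pp2. 3 ppages; refcounts: pp0:1 pp1:2 pp2:1
Op 3: write(P0, v0, 179). refcount(pp0)=1 -> write in place. 3 ppages; refcounts: pp0:1 pp1:2 pp2:1
Op 4: write(P0, v1, 125). refcount(pp1)=2>1 -> COPY to pp3. 4 ppages; refcounts: pp0:1 pp1:1 pp2:1 pp3:1
Op 5: fork(P0) -> P2. 4 ppages; refcounts: pp0:2 pp1:1 pp2:1 pp3:2
Op 6: read(P0, v0) -> 179. No state change.
Op 7: read(P2, v0) -> 179. No state change.
Op 8: fork(P2) -> P3. 4 ppages; refcounts: pp0:3 pp1:1 pp2:1 pp3:3
Op 9: read(P0, v0) -> 179. No state change.

yes no yes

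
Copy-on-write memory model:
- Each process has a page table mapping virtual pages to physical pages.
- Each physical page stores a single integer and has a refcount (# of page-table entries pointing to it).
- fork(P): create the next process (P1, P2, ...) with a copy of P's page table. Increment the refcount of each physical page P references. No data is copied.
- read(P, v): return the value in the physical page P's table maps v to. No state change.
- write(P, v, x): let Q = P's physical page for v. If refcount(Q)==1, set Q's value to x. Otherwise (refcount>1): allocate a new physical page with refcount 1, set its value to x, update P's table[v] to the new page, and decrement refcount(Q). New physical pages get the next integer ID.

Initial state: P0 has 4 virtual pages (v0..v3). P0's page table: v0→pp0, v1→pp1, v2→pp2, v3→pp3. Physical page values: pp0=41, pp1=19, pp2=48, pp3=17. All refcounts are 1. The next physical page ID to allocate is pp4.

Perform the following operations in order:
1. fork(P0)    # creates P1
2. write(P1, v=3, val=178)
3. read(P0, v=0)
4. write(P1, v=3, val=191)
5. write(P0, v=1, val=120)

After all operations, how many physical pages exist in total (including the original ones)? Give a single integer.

Op 1: fork(P0) -> P1. 4 ppages; refcounts: pp0:2 pp1:2 pp2:2 pp3:2
Op 2: write(P1, v3, 178). refcount(pp3)=2>1 -> COPY to pp4. 5 ppages; refcounts: pp0:2 pp1:2 pp2:2 pp3:1 pp4:1
Op 3: read(P0, v0) -> 41. No state change.
Op 4: write(P1, v3, 191). refcount(pp4)=1 -> write in place. 5 ppages; refcounts: pp0:2 pp1:2 pp2:2 pp3:1 pp4:1
Op 5: write(P0, v1, 120). refcount(pp1)=2>1 -> COPY to pp5. 6 ppages; refcounts: pp0:2 pp1:1 pp2:2 pp3:1 pp4:1 pp5:1

Answer: 6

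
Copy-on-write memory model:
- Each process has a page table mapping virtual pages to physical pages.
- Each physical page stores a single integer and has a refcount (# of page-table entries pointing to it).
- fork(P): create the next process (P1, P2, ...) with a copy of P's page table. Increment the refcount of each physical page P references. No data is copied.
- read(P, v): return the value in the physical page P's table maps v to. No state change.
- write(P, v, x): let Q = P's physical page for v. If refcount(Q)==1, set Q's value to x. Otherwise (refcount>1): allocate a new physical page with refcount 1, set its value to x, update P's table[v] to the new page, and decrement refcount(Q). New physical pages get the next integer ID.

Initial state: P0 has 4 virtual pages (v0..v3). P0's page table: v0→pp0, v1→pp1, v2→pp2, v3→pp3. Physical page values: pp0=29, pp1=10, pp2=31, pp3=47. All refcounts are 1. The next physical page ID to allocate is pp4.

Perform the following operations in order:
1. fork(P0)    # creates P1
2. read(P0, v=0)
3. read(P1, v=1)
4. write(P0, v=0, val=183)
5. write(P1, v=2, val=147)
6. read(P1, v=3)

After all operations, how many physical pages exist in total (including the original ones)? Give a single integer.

Op 1: fork(P0) -> P1. 4 ppages; refcounts: pp0:2 pp1:2 pp2:2 pp3:2
Op 2: read(P0, v0) -> 29. No state change.
Op 3: read(P1, v1) -> 10. No state change.
Op 4: write(P0, v0, 183). refcount(pp0)=2>1 -> COPY to pp4. 5 ppages; refcounts: pp0:1 pp1:2 pp2:2 pp3:2 pp4:1
Op 5: write(P1, v2, 147). refcount(pp2)=2>1 -> COPY to pp5. 6 ppages; refcounts: pp0:1 pp1:2 pp2:1 pp3:2 pp4:1 pp5:1
Op 6: read(P1, v3) -> 47. No state change.

Answer: 6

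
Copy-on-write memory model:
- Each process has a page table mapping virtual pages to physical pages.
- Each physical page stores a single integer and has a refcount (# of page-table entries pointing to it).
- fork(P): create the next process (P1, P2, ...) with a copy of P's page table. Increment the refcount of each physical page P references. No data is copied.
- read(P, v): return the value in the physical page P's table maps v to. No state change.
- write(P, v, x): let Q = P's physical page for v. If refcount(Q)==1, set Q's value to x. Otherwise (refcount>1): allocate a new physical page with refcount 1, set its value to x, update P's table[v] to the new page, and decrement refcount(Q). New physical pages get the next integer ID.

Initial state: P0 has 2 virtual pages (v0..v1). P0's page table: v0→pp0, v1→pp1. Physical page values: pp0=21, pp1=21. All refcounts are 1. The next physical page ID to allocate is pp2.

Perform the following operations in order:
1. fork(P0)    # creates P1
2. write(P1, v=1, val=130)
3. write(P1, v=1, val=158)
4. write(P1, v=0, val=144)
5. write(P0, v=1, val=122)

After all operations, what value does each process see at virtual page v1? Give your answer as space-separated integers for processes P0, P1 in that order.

Answer: 122 158

Derivation:
Op 1: fork(P0) -> P1. 2 ppages; refcounts: pp0:2 pp1:2
Op 2: write(P1, v1, 130). refcount(pp1)=2>1 -> COPY to pp2. 3 ppages; refcounts: pp0:2 pp1:1 pp2:1
Op 3: write(P1, v1, 158). refcount(pp2)=1 -> write in place. 3 ppages; refcounts: pp0:2 pp1:1 pp2:1
Op 4: write(P1, v0, 144). refcount(pp0)=2>1 -> COPY to pp3. 4 ppages; refcounts: pp0:1 pp1:1 pp2:1 pp3:1
Op 5: write(P0, v1, 122). refcount(pp1)=1 -> write in place. 4 ppages; refcounts: pp0:1 pp1:1 pp2:1 pp3:1
P0: v1 -> pp1 = 122
P1: v1 -> pp2 = 158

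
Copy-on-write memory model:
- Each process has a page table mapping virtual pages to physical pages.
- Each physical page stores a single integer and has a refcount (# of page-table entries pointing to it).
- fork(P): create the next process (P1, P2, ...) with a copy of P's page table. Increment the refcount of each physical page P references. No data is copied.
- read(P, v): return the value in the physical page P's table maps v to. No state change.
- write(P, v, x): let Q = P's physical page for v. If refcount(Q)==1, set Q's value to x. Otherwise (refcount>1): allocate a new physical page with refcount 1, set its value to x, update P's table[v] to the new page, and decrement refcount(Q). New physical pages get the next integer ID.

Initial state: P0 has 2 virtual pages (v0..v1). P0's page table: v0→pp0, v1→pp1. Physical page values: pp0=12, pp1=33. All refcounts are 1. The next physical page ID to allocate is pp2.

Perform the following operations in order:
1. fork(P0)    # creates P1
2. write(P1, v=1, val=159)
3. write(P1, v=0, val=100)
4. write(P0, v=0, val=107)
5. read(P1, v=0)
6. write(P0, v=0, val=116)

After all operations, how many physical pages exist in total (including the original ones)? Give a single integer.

Op 1: fork(P0) -> P1. 2 ppages; refcounts: pp0:2 pp1:2
Op 2: write(P1, v1, 159). refcount(pp1)=2>1 -> COPY to pp2. 3 ppages; refcounts: pp0:2 pp1:1 pp2:1
Op 3: write(P1, v0, 100). refcount(pp0)=2>1 -> COPY to pp3. 4 ppages; refcounts: pp0:1 pp1:1 pp2:1 pp3:1
Op 4: write(P0, v0, 107). refcount(pp0)=1 -> write in place. 4 ppages; refcounts: pp0:1 pp1:1 pp2:1 pp3:1
Op 5: read(P1, v0) -> 100. No state change.
Op 6: write(P0, v0, 116). refcount(pp0)=1 -> write in place. 4 ppages; refcounts: pp0:1 pp1:1 pp2:1 pp3:1

Answer: 4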